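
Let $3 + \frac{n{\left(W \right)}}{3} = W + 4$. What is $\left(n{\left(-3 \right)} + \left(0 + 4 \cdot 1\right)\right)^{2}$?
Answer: $4$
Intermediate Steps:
$n{\left(W \right)} = 3 + 3 W$ ($n{\left(W \right)} = -9 + 3 \left(W + 4\right) = -9 + 3 \left(4 + W\right) = -9 + \left(12 + 3 W\right) = 3 + 3 W$)
$\left(n{\left(-3 \right)} + \left(0 + 4 \cdot 1\right)\right)^{2} = \left(\left(3 + 3 \left(-3\right)\right) + \left(0 + 4 \cdot 1\right)\right)^{2} = \left(\left(3 - 9\right) + \left(0 + 4\right)\right)^{2} = \left(-6 + 4\right)^{2} = \left(-2\right)^{2} = 4$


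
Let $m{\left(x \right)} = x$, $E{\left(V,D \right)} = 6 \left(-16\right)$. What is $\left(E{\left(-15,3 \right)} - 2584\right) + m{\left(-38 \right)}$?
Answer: $-2718$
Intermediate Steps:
$E{\left(V,D \right)} = -96$
$\left(E{\left(-15,3 \right)} - 2584\right) + m{\left(-38 \right)} = \left(-96 - 2584\right) - 38 = -2680 - 38 = -2718$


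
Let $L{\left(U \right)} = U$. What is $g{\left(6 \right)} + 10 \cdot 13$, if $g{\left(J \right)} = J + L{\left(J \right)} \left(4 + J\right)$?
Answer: $196$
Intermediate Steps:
$g{\left(J \right)} = J + J \left(4 + J\right)$
$g{\left(6 \right)} + 10 \cdot 13 = 6 \left(5 + 6\right) + 10 \cdot 13 = 6 \cdot 11 + 130 = 66 + 130 = 196$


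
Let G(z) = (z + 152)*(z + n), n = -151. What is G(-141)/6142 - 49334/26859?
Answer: -194640268/82483989 ≈ -2.3597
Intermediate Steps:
G(z) = (-151 + z)*(152 + z) (G(z) = (z + 152)*(z - 151) = (152 + z)*(-151 + z) = (-151 + z)*(152 + z))
G(-141)/6142 - 49334/26859 = (-22952 - 141 + (-141)²)/6142 - 49334/26859 = (-22952 - 141 + 19881)*(1/6142) - 49334*1/26859 = -3212*1/6142 - 49334/26859 = -1606/3071 - 49334/26859 = -194640268/82483989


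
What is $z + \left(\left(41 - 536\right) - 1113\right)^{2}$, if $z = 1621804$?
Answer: $4207468$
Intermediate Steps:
$z + \left(\left(41 - 536\right) - 1113\right)^{2} = 1621804 + \left(\left(41 - 536\right) - 1113\right)^{2} = 1621804 + \left(-495 - 1113\right)^{2} = 1621804 + \left(-1608\right)^{2} = 1621804 + 2585664 = 4207468$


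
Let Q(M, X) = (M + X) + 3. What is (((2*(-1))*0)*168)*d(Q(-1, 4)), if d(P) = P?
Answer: 0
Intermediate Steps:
Q(M, X) = 3 + M + X
(((2*(-1))*0)*168)*d(Q(-1, 4)) = (((2*(-1))*0)*168)*(3 - 1 + 4) = (-2*0*168)*6 = (0*168)*6 = 0*6 = 0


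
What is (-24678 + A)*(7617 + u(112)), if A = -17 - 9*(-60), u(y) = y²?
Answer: -486988955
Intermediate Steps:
A = 523 (A = -17 + 540 = 523)
(-24678 + A)*(7617 + u(112)) = (-24678 + 523)*(7617 + 112²) = -24155*(7617 + 12544) = -24155*20161 = -486988955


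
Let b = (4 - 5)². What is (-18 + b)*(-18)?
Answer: 306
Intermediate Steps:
b = 1 (b = (-1)² = 1)
(-18 + b)*(-18) = (-18 + 1)*(-18) = -17*(-18) = 306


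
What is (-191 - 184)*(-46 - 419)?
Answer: 174375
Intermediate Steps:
(-191 - 184)*(-46 - 419) = -375*(-465) = 174375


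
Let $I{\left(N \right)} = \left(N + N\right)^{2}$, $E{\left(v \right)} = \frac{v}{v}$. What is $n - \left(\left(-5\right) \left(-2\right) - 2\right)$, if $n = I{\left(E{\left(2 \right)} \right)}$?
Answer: $-4$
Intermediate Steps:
$E{\left(v \right)} = 1$
$I{\left(N \right)} = 4 N^{2}$ ($I{\left(N \right)} = \left(2 N\right)^{2} = 4 N^{2}$)
$n = 4$ ($n = 4 \cdot 1^{2} = 4 \cdot 1 = 4$)
$n - \left(\left(-5\right) \left(-2\right) - 2\right) = 4 - \left(\left(-5\right) \left(-2\right) - 2\right) = 4 - \left(10 - 2\right) = 4 - 8 = -4$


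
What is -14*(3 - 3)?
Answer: 0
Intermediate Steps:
-14*(3 - 3) = -14*0 = 0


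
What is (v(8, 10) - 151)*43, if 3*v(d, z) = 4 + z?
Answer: -18877/3 ≈ -6292.3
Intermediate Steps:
v(d, z) = 4/3 + z/3 (v(d, z) = (4 + z)/3 = 4/3 + z/3)
(v(8, 10) - 151)*43 = ((4/3 + (⅓)*10) - 151)*43 = ((4/3 + 10/3) - 151)*43 = (14/3 - 151)*43 = -439/3*43 = -18877/3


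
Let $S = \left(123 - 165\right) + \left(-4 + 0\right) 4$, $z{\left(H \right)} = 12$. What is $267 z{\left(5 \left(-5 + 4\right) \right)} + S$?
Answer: $3146$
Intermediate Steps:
$S = -58$ ($S = -42 - 16 = -58$)
$267 z{\left(5 \left(-5 + 4\right) \right)} + S = 267 \cdot 12 - 58 = 3204 - 58 = 3146$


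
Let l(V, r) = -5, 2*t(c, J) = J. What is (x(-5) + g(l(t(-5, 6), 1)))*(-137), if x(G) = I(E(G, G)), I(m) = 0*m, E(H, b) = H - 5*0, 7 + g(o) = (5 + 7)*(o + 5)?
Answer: 959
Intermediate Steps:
t(c, J) = J/2
g(o) = 53 + 12*o (g(o) = -7 + (5 + 7)*(o + 5) = -7 + 12*(5 + o) = -7 + (60 + 12*o) = 53 + 12*o)
E(H, b) = H (E(H, b) = H + 0 = H)
I(m) = 0
x(G) = 0
(x(-5) + g(l(t(-5, 6), 1)))*(-137) = (0 + (53 + 12*(-5)))*(-137) = (0 + (53 - 60))*(-137) = (0 - 7)*(-137) = -7*(-137) = 959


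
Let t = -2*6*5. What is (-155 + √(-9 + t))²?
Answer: (155 - I*√69)² ≈ 23956.0 - 2575.1*I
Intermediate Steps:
t = -60 (t = -12*5 = -60)
(-155 + √(-9 + t))² = (-155 + √(-9 - 60))² = (-155 + √(-69))² = (-155 + I*√69)²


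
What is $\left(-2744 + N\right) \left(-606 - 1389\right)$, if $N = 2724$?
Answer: $39900$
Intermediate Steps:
$\left(-2744 + N\right) \left(-606 - 1389\right) = \left(-2744 + 2724\right) \left(-606 - 1389\right) = \left(-20\right) \left(-1995\right) = 39900$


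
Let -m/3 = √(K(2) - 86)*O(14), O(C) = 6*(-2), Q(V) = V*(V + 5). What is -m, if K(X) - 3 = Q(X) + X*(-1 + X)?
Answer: -36*I*√67 ≈ -294.67*I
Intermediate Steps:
Q(V) = V*(5 + V)
K(X) = 3 + X*(-1 + X) + X*(5 + X) (K(X) = 3 + (X*(5 + X) + X*(-1 + X)) = 3 + (X*(-1 + X) + X*(5 + X)) = 3 + X*(-1 + X) + X*(5 + X))
O(C) = -12
m = 36*I*√67 (m = -3*√((3 + 2*2² + 4*2) - 86)*(-12) = -3*√((3 + 2*4 + 8) - 86)*(-12) = -3*√((3 + 8 + 8) - 86)*(-12) = -3*√(19 - 86)*(-12) = -3*√(-67)*(-12) = -3*I*√67*(-12) = -(-36)*I*√67 = 36*I*√67 ≈ 294.67*I)
-m = -36*I*√67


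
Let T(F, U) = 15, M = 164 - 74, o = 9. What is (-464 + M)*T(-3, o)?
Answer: -5610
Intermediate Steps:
M = 90
(-464 + M)*T(-3, o) = (-464 + 90)*15 = -374*15 = -5610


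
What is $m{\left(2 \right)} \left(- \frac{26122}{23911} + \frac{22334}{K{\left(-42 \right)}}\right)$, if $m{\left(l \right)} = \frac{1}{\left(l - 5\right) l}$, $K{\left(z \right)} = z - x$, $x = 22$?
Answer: $\frac{89283347}{1530304} \approx 58.344$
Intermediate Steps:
$K{\left(z \right)} = -22 + z$ ($K{\left(z \right)} = z - 22 = -22 + z$)
$m{\left(l \right)} = \frac{1}{l \left(-5 + l\right)}$ ($m{\left(l \right)} = \frac{1}{\left(-5 + l\right) l} = \frac{1}{l \left(-5 + l\right)}$)
$m{\left(2 \right)} \left(- \frac{26122}{23911} + \frac{22334}{K{\left(-42 \right)}}\right) = \frac{1}{2 \left(-5 + 2\right)} \left(- \frac{26122}{23911} + \frac{22334}{-22 - 42}\right) = \frac{1}{2 \left(-3\right)} \left(\left(-26122\right) \frac{1}{23911} + \frac{22334}{-64}\right) = \frac{1}{2} \left(- \frac{1}{3}\right) \left(- \frac{26122}{23911} + 22334 \left(- \frac{1}{64}\right)\right) = - \frac{- \frac{26122}{23911} - \frac{11167}{32}}{6} = \left(- \frac{1}{6}\right) \left(- \frac{267850041}{765152}\right) = \frac{89283347}{1530304}$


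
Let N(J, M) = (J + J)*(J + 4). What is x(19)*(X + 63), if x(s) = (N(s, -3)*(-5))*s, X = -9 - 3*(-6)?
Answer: -5978160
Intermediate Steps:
X = 9 (X = -9 + 18 = 9)
N(J, M) = 2*J*(4 + J) (N(J, M) = (2*J)*(4 + J) = 2*J*(4 + J))
x(s) = -10*s²*(4 + s) (x(s) = ((2*s*(4 + s))*(-5))*s = (-10*s*(4 + s))*s = -10*s²*(4 + s))
x(19)*(X + 63) = (10*19²*(-4 - 1*19))*(9 + 63) = (10*361*(-4 - 19))*72 = (10*361*(-23))*72 = -83030*72 = -5978160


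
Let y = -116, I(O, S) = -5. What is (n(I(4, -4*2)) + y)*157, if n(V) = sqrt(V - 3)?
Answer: -18212 + 314*I*sqrt(2) ≈ -18212.0 + 444.06*I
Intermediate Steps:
n(V) = sqrt(-3 + V)
(n(I(4, -4*2)) + y)*157 = (sqrt(-3 - 5) - 116)*157 = (sqrt(-8) - 116)*157 = (2*I*sqrt(2) - 116)*157 = (-116 + 2*I*sqrt(2))*157 = -18212 + 314*I*sqrt(2)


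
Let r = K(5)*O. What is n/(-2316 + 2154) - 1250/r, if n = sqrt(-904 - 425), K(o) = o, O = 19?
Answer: -250/19 - I*sqrt(1329)/162 ≈ -13.158 - 0.22503*I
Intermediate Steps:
n = I*sqrt(1329) (n = sqrt(-1329) = I*sqrt(1329) ≈ 36.455*I)
r = 95 (r = 5*19 = 95)
n/(-2316 + 2154) - 1250/r = (I*sqrt(1329))/(-2316 + 2154) - 1250/95 = (I*sqrt(1329))/(-162) - 1250*1/95 = (I*sqrt(1329))*(-1/162) - 250/19 = -I*sqrt(1329)/162 - 250/19 = -250/19 - I*sqrt(1329)/162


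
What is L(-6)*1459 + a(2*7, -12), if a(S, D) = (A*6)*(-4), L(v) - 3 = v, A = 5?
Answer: -4497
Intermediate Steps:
L(v) = 3 + v
a(S, D) = -120 (a(S, D) = (5*6)*(-4) = 30*(-4) = -120)
L(-6)*1459 + a(2*7, -12) = (3 - 6)*1459 - 120 = -3*1459 - 120 = -4377 - 120 = -4497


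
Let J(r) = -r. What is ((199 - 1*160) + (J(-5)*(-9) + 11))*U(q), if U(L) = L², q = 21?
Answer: 2205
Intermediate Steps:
((199 - 1*160) + (J(-5)*(-9) + 11))*U(q) = ((199 - 1*160) + (-1*(-5)*(-9) + 11))*21² = ((199 - 160) + (5*(-9) + 11))*441 = (39 + (-45 + 11))*441 = (39 - 34)*441 = 5*441 = 2205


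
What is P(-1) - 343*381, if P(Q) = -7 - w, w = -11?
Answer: -130679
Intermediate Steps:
P(Q) = 4 (P(Q) = -7 - 1*(-11) = -7 + 11 = 4)
P(-1) - 343*381 = 4 - 343*381 = 4 - 130683 = -130679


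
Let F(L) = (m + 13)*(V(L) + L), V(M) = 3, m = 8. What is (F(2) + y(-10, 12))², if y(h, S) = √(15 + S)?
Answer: 11052 + 630*√3 ≈ 12143.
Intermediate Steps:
F(L) = 63 + 21*L (F(L) = (8 + 13)*(3 + L) = 21*(3 + L) = 63 + 21*L)
(F(2) + y(-10, 12))² = ((63 + 21*2) + √(15 + 12))² = ((63 + 42) + √27)² = (105 + 3*√3)²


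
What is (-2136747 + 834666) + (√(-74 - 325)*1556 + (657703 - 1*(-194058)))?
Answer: -450320 + 1556*I*√399 ≈ -4.5032e+5 + 31081.0*I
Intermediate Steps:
(-2136747 + 834666) + (√(-74 - 325)*1556 + (657703 - 1*(-194058))) = -1302081 + (√(-399)*1556 + (657703 + 194058)) = -1302081 + ((I*√399)*1556 + 851761) = -1302081 + (1556*I*√399 + 851761) = -1302081 + (851761 + 1556*I*√399) = -450320 + 1556*I*√399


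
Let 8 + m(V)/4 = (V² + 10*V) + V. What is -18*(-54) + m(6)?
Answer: 1348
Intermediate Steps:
m(V) = -32 + 4*V² + 44*V (m(V) = -32 + 4*((V² + 10*V) + V) = -32 + 4*(V² + 11*V) = -32 + (4*V² + 44*V) = -32 + 4*V² + 44*V)
-18*(-54) + m(6) = -18*(-54) + (-32 + 4*6² + 44*6) = 972 + (-32 + 4*36 + 264) = 972 + (-32 + 144 + 264) = 972 + 376 = 1348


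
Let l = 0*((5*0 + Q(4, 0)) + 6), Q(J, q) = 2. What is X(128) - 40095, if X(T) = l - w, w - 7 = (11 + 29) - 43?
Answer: -40099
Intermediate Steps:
l = 0 (l = 0*((5*0 + 2) + 6) = 0*((0 + 2) + 6) = 0*(2 + 6) = 0*8 = 0)
w = 4 (w = 7 + ((11 + 29) - 43) = 7 + (40 - 43) = 7 - 3 = 4)
X(T) = -4 (X(T) = 0 - 1*4 = 0 - 4 = -4)
X(128) - 40095 = -4 - 40095 = -40099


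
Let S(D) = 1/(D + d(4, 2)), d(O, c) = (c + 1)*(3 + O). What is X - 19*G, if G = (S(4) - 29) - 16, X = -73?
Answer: 19531/25 ≈ 781.24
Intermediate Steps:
d(O, c) = (1 + c)*(3 + O)
S(D) = 1/(21 + D) (S(D) = 1/(D + (3 + 4 + 3*2 + 4*2)) = 1/(D + (3 + 4 + 6 + 8)) = 1/(D + 21) = 1/(21 + D))
G = -1124/25 (G = (1/(21 + 4) - 29) - 16 = (1/25 - 29) - 16 = -724/25 - 16 = -1124/25 ≈ -44.960)
X - 19*G = -73 - 19*(-1124/25) = -73 + 21356/25 = 19531/25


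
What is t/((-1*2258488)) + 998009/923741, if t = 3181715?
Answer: -685089245423/2086257963608 ≈ -0.32838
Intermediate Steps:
t/((-1*2258488)) + 998009/923741 = 3181715/((-1*2258488)) + 998009/923741 = 3181715/(-2258488) + 998009*(1/923741) = 3181715*(-1/2258488) + 998009/923741 = -3181715/2258488 + 998009/923741 = -685089245423/2086257963608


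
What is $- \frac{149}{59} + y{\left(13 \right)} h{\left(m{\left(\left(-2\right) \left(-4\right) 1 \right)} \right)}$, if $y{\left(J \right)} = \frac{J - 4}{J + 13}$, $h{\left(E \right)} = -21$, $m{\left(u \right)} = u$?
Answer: $- \frac{15025}{1534} \approx -9.7946$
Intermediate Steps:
$y{\left(J \right)} = \frac{-4 + J}{13 + J}$
$- \frac{149}{59} + y{\left(13 \right)} h{\left(m{\left(\left(-2\right) \left(-4\right) 1 \right)} \right)} = - \frac{149}{59} + \frac{-4 + 13}{13 + 13} \left(-21\right) = \left(-149\right) \frac{1}{59} + \frac{1}{26} \cdot 9 \left(-21\right) = - \frac{149}{59} + \frac{1}{26} \cdot 9 \left(-21\right) = - \frac{149}{59} + \frac{9}{26} \left(-21\right) = - \frac{149}{59} - \frac{189}{26} = - \frac{15025}{1534}$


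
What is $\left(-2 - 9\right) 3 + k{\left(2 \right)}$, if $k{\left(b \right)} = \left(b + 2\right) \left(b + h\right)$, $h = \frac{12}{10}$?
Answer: $- \frac{101}{5} \approx -20.2$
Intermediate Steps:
$h = \frac{6}{5}$ ($h = 12 \cdot \frac{1}{10} = \frac{6}{5} \approx 1.2$)
$k{\left(b \right)} = \left(2 + b\right) \left(\frac{6}{5} + b\right)$ ($k{\left(b \right)} = \left(b + 2\right) \left(b + \frac{6}{5}\right) = \left(2 + b\right) \left(\frac{6}{5} + b\right)$)
$\left(-2 - 9\right) 3 + k{\left(2 \right)} = \left(-2 - 9\right) 3 + \left(\frac{12}{5} + 2^{2} + \frac{16}{5} \cdot 2\right) = \left(-11\right) 3 + \left(\frac{12}{5} + 4 + \frac{32}{5}\right) = -33 + \frac{64}{5} = - \frac{101}{5}$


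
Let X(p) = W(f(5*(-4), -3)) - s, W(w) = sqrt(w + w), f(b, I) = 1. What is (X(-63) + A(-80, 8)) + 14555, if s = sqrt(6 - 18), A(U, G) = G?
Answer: 14563 + sqrt(2) - 2*I*sqrt(3) ≈ 14564.0 - 3.4641*I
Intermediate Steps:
W(w) = sqrt(2)*sqrt(w) (W(w) = sqrt(2*w) = sqrt(2)*sqrt(w))
s = 2*I*sqrt(3) (s = sqrt(-12) = 2*I*sqrt(3) ≈ 3.4641*I)
X(p) = sqrt(2) - 2*I*sqrt(3) (X(p) = sqrt(2)*sqrt(1) - 2*I*sqrt(3) = sqrt(2)*1 - 2*I*sqrt(3) = sqrt(2) - 2*I*sqrt(3))
(X(-63) + A(-80, 8)) + 14555 = ((sqrt(2) - 2*I*sqrt(3)) + 8) + 14555 = (8 + sqrt(2) - 2*I*sqrt(3)) + 14555 = 14563 + sqrt(2) - 2*I*sqrt(3)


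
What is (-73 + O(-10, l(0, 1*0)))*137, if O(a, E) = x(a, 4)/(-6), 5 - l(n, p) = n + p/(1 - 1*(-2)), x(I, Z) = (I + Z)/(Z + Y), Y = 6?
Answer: -99873/10 ≈ -9987.3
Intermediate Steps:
x(I, Z) = (I + Z)/(6 + Z) (x(I, Z) = (I + Z)/(Z + 6) = (I + Z)/(6 + Z))
l(n, p) = 5 - n - p/3 (l(n, p) = 5 - (n + p/(1 - 1*(-2))) = 5 - (n + p/(1 + 2)) = 5 - (n + p/3) = 5 + (-n - p/3) = 5 - n - p/3)
O(a, E) = -1/15 - a/60 (O(a, E) = ((a + 4)/(6 + 4))/(-6) = ((4 + a)/10)*(-⅙) = (⅖ + a/10)*(-⅙) = -1/15 - a/60)
(-73 + O(-10, l(0, 1*0)))*137 = (-73 + (-1/15 - 1/60*(-10)))*137 = (-73 + (-1/15 + ⅙))*137 = (-73 + ⅒)*137 = -729/10*137 = -99873/10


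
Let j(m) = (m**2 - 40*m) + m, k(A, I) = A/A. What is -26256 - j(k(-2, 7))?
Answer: -26218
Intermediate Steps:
k(A, I) = 1
j(m) = m**2 - 39*m
-26256 - j(k(-2, 7)) = -26256 - (-39 + 1) = -26256 - (-38) = -26256 - 1*(-38) = -26256 + 38 = -26218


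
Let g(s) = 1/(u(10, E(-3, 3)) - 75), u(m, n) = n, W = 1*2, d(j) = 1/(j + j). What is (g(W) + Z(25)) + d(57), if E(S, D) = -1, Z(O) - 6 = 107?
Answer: 25763/228 ≈ 113.00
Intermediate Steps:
Z(O) = 113 (Z(O) = 6 + 107 = 113)
d(j) = 1/(2*j)
W = 2
g(s) = -1/76 (g(s) = 1/(-1 - 75) = 1/(-76) = -1/76)
(g(W) + Z(25)) + d(57) = (-1/76 + 113) + (½)/57 = 8587/76 + (½)*(1/57) = 8587/76 + 1/114 = 25763/228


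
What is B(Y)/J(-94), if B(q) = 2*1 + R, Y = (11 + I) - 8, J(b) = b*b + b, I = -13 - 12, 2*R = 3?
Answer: 7/17484 ≈ 0.00040037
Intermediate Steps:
R = 3/2 (R = (½)*3 = 3/2 ≈ 1.5000)
I = -25
J(b) = b + b² (J(b) = b² + b = b + b²)
Y = -22 (Y = (11 - 25) - 8 = -14 - 8 = -22)
B(q) = 7/2 (B(q) = 2*1 + 3/2 = 2 + 3/2 = 7/2)
B(Y)/J(-94) = 7/(2*((-94*(1 - 94)))) = 7/(2*((-94*(-93)))) = (7/2)/8742 = (7/2)*(1/8742) = 7/17484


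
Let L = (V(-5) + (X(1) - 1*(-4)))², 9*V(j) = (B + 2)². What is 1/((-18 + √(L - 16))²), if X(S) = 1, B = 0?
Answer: 81/(162 - √1105)² ≈ 0.0048858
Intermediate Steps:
V(j) = 4/9 (V(j) = (0 + 2)²/9 = (⅑)*2² = (⅑)*4 = 4/9)
L = 2401/81 (L = (4/9 + (1 - 1*(-4)))² = (4/9 + (1 + 4))² = (4/9 + 5)² = (49/9)² = 2401/81 ≈ 29.642)
1/((-18 + √(L - 16))²) = 1/((-18 + √(2401/81 - 16))²) = 1/((-18 + √(1105/81))²) = 1/((-18 + √1105/9)²) = (-18 + √1105/9)⁻²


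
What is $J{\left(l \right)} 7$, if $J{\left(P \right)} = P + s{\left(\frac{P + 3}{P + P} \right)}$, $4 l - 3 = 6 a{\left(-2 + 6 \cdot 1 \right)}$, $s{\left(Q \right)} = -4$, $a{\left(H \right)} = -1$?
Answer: $- \frac{133}{4} \approx -33.25$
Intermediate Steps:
$l = - \frac{3}{4}$ ($l = \frac{3}{4} + \frac{6 \left(-1\right)}{4} = \frac{3}{4} + \frac{1}{4} \left(-6\right) = \frac{3}{4} - \frac{3}{2} = - \frac{3}{4} \approx -0.75$)
$J{\left(P \right)} = -4 + P$ ($J{\left(P \right)} = P - 4 = -4 + P$)
$J{\left(l \right)} 7 = \left(-4 - \frac{3}{4}\right) 7 = \left(- \frac{19}{4}\right) 7 = - \frac{133}{4}$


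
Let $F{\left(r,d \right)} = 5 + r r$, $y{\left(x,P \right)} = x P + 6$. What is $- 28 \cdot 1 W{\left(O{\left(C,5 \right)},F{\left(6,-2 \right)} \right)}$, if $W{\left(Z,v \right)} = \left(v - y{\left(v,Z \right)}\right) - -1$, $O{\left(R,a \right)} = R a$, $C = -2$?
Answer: $-12488$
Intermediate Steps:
$y{\left(x,P \right)} = 6 + P x$ ($y{\left(x,P \right)} = P x + 6 = 6 + P x$)
$F{\left(r,d \right)} = 5 + r^{2}$
$W{\left(Z,v \right)} = -5 + v - Z v$ ($W{\left(Z,v \right)} = \left(v - \left(6 + Z v\right)\right) - -1 = \left(v - \left(6 + Z v\right)\right) + 1 = \left(-6 + v - Z v\right) + 1 = -5 + v - Z v$)
$- 28 \cdot 1 W{\left(O{\left(C,5 \right)},F{\left(6,-2 \right)} \right)} = - 28 \cdot 1 \left(-5 + \left(5 + 6^{2}\right) - \left(-2\right) 5 \left(5 + 6^{2}\right)\right) = - 28 \cdot 1 \left(-5 + \left(5 + 36\right) - - 10 \left(5 + 36\right)\right) = - 28 \cdot 1 \left(-5 + 41 - \left(-10\right) 41\right) = - 28 \cdot 1 \left(-5 + 41 + 410\right) = - 28 \cdot 1 \cdot 446 = \left(-28\right) 446 = -12488$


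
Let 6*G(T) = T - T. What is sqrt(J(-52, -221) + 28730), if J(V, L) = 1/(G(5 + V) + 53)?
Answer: sqrt(80702623)/53 ≈ 169.50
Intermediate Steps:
G(T) = 0 (G(T) = (T - T)/6 = (1/6)*0 = 0)
J(V, L) = 1/53 (J(V, L) = 1/(0 + 53) = 1/53)
sqrt(J(-52, -221) + 28730) = sqrt(1/53 + 28730) = sqrt(1522691/53) = sqrt(80702623)/53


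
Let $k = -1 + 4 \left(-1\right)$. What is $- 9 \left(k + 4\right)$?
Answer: $9$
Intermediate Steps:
$k = -5$ ($k = -1 - 4 = -5$)
$- 9 \left(k + 4\right) = - 9 \left(-5 + 4\right) = \left(-9\right) \left(-1\right) = 9$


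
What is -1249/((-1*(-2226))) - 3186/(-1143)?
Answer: 629381/282702 ≈ 2.2263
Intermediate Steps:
-1249/((-1*(-2226))) - 3186/(-1143) = -1249/2226 - 3186*(-1/1143) = -1249*1/2226 + 354/127 = -1249/2226 + 354/127 = 629381/282702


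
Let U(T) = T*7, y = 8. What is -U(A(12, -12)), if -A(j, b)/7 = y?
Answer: 392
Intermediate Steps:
A(j, b) = -56 (A(j, b) = -7*8 = -56)
U(T) = 7*T
-U(A(12, -12)) = -7*(-56) = -1*(-392) = 392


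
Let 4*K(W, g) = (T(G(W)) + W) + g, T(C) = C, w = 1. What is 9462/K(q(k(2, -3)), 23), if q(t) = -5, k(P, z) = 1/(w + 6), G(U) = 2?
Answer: 9462/5 ≈ 1892.4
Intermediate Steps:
k(P, z) = ⅐ (k(P, z) = 1/(1 + 6) = 1/7 = ⅐)
K(W, g) = ½ + W/4 + g/4 (K(W, g) = ((2 + W) + g)/4 = (2 + W + g)/4 = ½ + W/4 + g/4)
9462/K(q(k(2, -3)), 23) = 9462/(½ + (¼)*(-5) + (¼)*23) = 9462/(½ - 5/4 + 23/4) = 9462/5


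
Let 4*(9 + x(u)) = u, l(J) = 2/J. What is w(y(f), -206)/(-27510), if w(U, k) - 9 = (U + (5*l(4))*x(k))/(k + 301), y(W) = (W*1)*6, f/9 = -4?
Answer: -1951/10453800 ≈ -0.00018663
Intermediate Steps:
x(u) = -9 + u/4
f = -36 (f = 9*(-4) = -36)
y(W) = 6*W (y(W) = W*6 = 6*W)
w(U, k) = 9 + (-45/2 + U + 5*k/8)/(301 + k) (w(U, k) = 9 + (U + (5*(2/4))*(-9 + k/4))/(k + 301) = 9 + (U + (5*(2*(¼)))*(-9 + k/4))/(301 + k) = 9 + (U + (5*(½))*(-9 + k/4))/(301 + k) = 9 + (U + 5*(-9 + k/4)/2)/(301 + k) = 9 + (U + (-45/2 + 5*k/8))/(301 + k) = 9 + (-45/2 + U + 5*k/8)/(301 + k))
w(y(f), -206)/(-27510) = ((21492 + 8*(6*(-36)) + 77*(-206))/(8*(301 - 206)))/(-27510) = ((⅛)*(21492 + 8*(-216) - 15862)/95)*(-1/27510) = ((⅛)*(1/95)*(21492 - 1728 - 15862))*(-1/27510) = ((⅛)*(1/95)*3902)*(-1/27510) = (1951/380)*(-1/27510) = -1951/10453800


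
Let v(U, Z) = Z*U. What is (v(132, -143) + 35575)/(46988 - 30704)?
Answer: 16699/16284 ≈ 1.0255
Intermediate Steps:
v(U, Z) = U*Z
(v(132, -143) + 35575)/(46988 - 30704) = (132*(-143) + 35575)/(46988 - 30704) = (-18876 + 35575)/16284 = 16699*(1/16284) = 16699/16284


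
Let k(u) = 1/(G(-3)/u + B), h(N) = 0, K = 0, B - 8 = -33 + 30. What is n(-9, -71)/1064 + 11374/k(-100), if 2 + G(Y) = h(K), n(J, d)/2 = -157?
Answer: 759392559/13300 ≈ 57097.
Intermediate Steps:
B = 5 (B = 8 + (-33 + 30) = 8 - 3 = 5)
n(J, d) = -314 (n(J, d) = 2*(-157) = -314)
G(Y) = -2 (G(Y) = -2 + 0 = -2)
k(u) = 1/(5 - 2/u) (k(u) = 1/(-2/u + 5) = 1/(5 - 2/u))
n(-9, -71)/1064 + 11374/k(-100) = -314/1064 + 11374/((-100/(-2 + 5*(-100)))) = -314*1/1064 + 11374/((-100/(-2 - 500))) = -157/532 + 11374/((-100/(-502))) = -157/532 + 11374/((-100*(-1/502))) = -157/532 + 11374/(50/251) = -157/532 + 11374*(251/50) = -157/532 + 1427437/25 = 759392559/13300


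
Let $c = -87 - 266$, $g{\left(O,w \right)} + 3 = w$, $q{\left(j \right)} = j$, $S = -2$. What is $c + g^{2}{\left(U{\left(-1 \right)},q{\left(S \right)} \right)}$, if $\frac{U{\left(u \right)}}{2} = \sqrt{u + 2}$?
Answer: $-328$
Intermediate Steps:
$U{\left(u \right)} = 2 \sqrt{2 + u}$ ($U{\left(u \right)} = 2 \sqrt{u + 2} = 2 \sqrt{2 + u}$)
$g{\left(O,w \right)} = -3 + w$
$c = -353$ ($c = -87 - 266 = -353$)
$c + g^{2}{\left(U{\left(-1 \right)},q{\left(S \right)} \right)} = -353 + \left(-3 - 2\right)^{2} = -353 + \left(-5\right)^{2} = -353 + 25 = -328$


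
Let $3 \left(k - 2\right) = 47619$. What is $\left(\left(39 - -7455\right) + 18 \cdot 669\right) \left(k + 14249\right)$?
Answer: $588502464$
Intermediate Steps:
$k = 15875$ ($k = 2 + \frac{1}{3} \cdot 47619 = 2 + 15873 = 15875$)
$\left(\left(39 - -7455\right) + 18 \cdot 669\right) \left(k + 14249\right) = \left(\left(39 - -7455\right) + 18 \cdot 669\right) \left(15875 + 14249\right) = \left(\left(39 + 7455\right) + 12042\right) 30124 = \left(7494 + 12042\right) 30124 = 19536 \cdot 30124 = 588502464$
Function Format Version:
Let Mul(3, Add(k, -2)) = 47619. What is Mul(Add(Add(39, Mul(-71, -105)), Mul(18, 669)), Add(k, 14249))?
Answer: 588502464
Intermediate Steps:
k = 15875 (k = Add(2, Mul(Rational(1, 3), 47619)) = Add(2, 15873) = 15875)
Mul(Add(Add(39, Mul(-71, -105)), Mul(18, 669)), Add(k, 14249)) = Mul(Add(Add(39, Mul(-71, -105)), Mul(18, 669)), Add(15875, 14249)) = Mul(Add(Add(39, 7455), 12042), 30124) = Mul(Add(7494, 12042), 30124) = Mul(19536, 30124) = 588502464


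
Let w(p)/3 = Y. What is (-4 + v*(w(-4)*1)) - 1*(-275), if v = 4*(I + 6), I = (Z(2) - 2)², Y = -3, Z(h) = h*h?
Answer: -89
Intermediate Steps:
Z(h) = h²
w(p) = -9 (w(p) = 3*(-3) = -9)
I = 4 (I = (2² - 2)² = (4 - 2)² = 2² = 4)
v = 40 (v = 4*(4 + 6) = 4*10 = 40)
(-4 + v*(w(-4)*1)) - 1*(-275) = (-4 + 40*(-9*1)) - 1*(-275) = (-4 + 40*(-9)) + 275 = (-4 - 360) + 275 = -364 + 275 = -89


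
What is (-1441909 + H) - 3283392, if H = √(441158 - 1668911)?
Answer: -4725301 + 3*I*√136417 ≈ -4.7253e+6 + 1108.0*I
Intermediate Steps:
H = 3*I*√136417 (H = √(-1227753) = 3*I*√136417 ≈ 1108.0*I)
(-1441909 + H) - 3283392 = (-1441909 + 3*I*√136417) - 3283392 = -4725301 + 3*I*√136417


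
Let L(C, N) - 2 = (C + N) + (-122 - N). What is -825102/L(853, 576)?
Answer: -825102/733 ≈ -1125.7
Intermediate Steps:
L(C, N) = -120 + C (L(C, N) = 2 + ((C + N) + (-122 - N)) = 2 + (-122 + C) = -120 + C)
-825102/L(853, 576) = -825102/(-120 + 853) = -825102/733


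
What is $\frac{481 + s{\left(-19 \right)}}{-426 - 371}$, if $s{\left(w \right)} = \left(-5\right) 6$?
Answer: $- \frac{451}{797} \approx -0.56587$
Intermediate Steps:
$s{\left(w \right)} = -30$
$\frac{481 + s{\left(-19 \right)}}{-426 - 371} = \frac{481 - 30}{-426 - 371} = \frac{451}{-797} = 451 \left(- \frac{1}{797}\right) = - \frac{451}{797}$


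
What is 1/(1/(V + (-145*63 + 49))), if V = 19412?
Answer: 10326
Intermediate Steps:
1/(1/(V + (-145*63 + 49))) = 1/(1/(19412 + (-145*63 + 49))) = 1/(1/(19412 + (-9135 + 49))) = 1/(1/(19412 - 9086)) = 1/(1/10326) = 10326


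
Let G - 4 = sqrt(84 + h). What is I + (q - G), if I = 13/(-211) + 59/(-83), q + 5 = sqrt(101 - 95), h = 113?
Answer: -171145/17513 + sqrt(6) - sqrt(197) ≈ -21.359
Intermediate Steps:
q = -5 + sqrt(6) (q = -5 + sqrt(101 - 95) = -5 + sqrt(6) ≈ -2.5505)
I = -13528/17513 (I = 13*(-1/211) + 59*(-1/83) = -13/211 - 59/83 = -13528/17513 ≈ -0.77246)
G = 4 + sqrt(197) (G = 4 + sqrt(84 + 113) = 4 + sqrt(197) ≈ 18.036)
I + (q - G) = -13528/17513 + ((-5 + sqrt(6)) - (4 + sqrt(197))) = -13528/17513 + ((-5 + sqrt(6)) + (-4 - sqrt(197))) = -13528/17513 + (-9 + sqrt(6) - sqrt(197)) = -171145/17513 + sqrt(6) - sqrt(197)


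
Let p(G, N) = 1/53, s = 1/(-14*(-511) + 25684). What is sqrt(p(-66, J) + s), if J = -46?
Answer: sqrt(57243956874)/1740414 ≈ 0.13747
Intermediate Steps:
s = 1/32838 (s = 1/(7154 + 25684) = 1/32838 ≈ 3.0453e-5)
p(G, N) = 1/53
sqrt(p(-66, J) + s) = sqrt(1/53 + 1/32838) = sqrt(32891/1740414) = sqrt(57243956874)/1740414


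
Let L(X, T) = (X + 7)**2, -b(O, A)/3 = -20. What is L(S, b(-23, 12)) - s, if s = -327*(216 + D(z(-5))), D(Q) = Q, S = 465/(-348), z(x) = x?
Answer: 928855281/13456 ≈ 69029.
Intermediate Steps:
b(O, A) = 60 (b(O, A) = -3*(-20) = 60)
S = -155/116 (S = 465*(-1/348) = -155/116 ≈ -1.3362)
L(X, T) = (7 + X)**2
s = -68997 (s = -327*(216 - 5) = -327*211 = -68997)
L(S, b(-23, 12)) - s = (7 - 155/116)**2 - 1*(-68997) = (657/116)**2 + 68997 = 431649/13456 + 68997 = 928855281/13456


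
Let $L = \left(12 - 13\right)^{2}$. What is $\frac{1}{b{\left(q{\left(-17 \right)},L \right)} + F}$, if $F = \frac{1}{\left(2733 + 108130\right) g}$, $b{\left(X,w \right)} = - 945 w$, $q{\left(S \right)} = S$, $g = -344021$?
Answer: $- \frac{38139200123}{36041544116236} \approx -0.0010582$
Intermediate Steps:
$L = 1$ ($L = \left(-1\right)^{2} = 1$)
$F = - \frac{1}{38139200123}$ ($F = \frac{1}{\left(2733 + 108130\right) \left(-344021\right)} = \frac{1}{110863} \left(- \frac{1}{344021}\right) = - \frac{1}{38139200123} \approx -2.622 \cdot 10^{-11}$)
$\frac{1}{b{\left(q{\left(-17 \right)},L \right)} + F} = \frac{1}{\left(-945\right) 1 - \frac{1}{38139200123}} = \frac{1}{-945 - \frac{1}{38139200123}} = \frac{1}{- \frac{36041544116236}{38139200123}} = - \frac{38139200123}{36041544116236}$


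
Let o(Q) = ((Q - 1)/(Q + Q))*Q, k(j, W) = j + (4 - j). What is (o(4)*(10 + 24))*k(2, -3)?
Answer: 204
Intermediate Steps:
k(j, W) = 4
o(Q) = -½ + Q/2 (o(Q) = ((-1 + Q)/((2*Q)))*Q = ((-1 + Q)*(1/(2*Q)))*Q = ((-1 + Q)/(2*Q))*Q = -½ + Q/2)
(o(4)*(10 + 24))*k(2, -3) = ((-½ + (½)*4)*(10 + 24))*4 = ((-½ + 2)*34)*4 = ((3/2)*34)*4 = 51*4 = 204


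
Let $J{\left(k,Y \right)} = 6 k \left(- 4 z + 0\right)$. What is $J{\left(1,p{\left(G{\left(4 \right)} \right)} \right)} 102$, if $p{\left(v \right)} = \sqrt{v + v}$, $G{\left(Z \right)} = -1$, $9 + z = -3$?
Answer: $29376$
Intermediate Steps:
$z = -12$ ($z = -9 - 3 = -12$)
$p{\left(v \right)} = \sqrt{2} \sqrt{v}$ ($p{\left(v \right)} = \sqrt{2 v} = \sqrt{2} \sqrt{v}$)
$J{\left(k,Y \right)} = 288 k$ ($J{\left(k,Y \right)} = 6 k \left(\left(-4\right) \left(-12\right) + 0\right) = 6 k \left(48 + 0\right) = 6 k 48 = 288 k$)
$J{\left(1,p{\left(G{\left(4 \right)} \right)} \right)} 102 = 288 \cdot 1 \cdot 102 = 288 \cdot 102 = 29376$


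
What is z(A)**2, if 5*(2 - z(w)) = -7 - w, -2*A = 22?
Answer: 36/25 ≈ 1.4400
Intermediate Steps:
A = -11 (A = -1/2*22 = -11)
z(w) = 17/5 + w/5 (z(w) = 2 - (-7 - w)/5 = 2 + (7/5 + w/5) = 17/5 + w/5)
z(A)**2 = (17/5 + (1/5)*(-11))**2 = (17/5 - 11/5)**2 = (6/5)**2 = 36/25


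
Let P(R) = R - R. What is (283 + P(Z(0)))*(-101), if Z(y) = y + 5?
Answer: -28583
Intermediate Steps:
Z(y) = 5 + y
P(R) = 0
(283 + P(Z(0)))*(-101) = (283 + 0)*(-101) = 283*(-101) = -28583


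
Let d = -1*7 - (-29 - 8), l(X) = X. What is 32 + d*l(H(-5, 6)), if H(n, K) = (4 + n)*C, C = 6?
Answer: -148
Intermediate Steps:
H(n, K) = 24 + 6*n (H(n, K) = (4 + n)*6 = 24 + 6*n)
d = 30 (d = -7 - 1*(-37) = -7 + 37 = 30)
32 + d*l(H(-5, 6)) = 32 + 30*(24 + 6*(-5)) = 32 + 30*(24 - 30) = 32 + 30*(-6) = 32 - 180 = -148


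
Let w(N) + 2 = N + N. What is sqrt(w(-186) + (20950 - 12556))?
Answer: 2*sqrt(2005) ≈ 89.554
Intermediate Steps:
w(N) = -2 + 2*N (w(N) = -2 + (N + N) = -2 + 2*N)
sqrt(w(-186) + (20950 - 12556)) = sqrt((-2 + 2*(-186)) + (20950 - 12556)) = sqrt((-2 - 372) + 8394) = sqrt(-374 + 8394) = sqrt(8020) = 2*sqrt(2005)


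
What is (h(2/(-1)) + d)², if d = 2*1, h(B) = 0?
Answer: 4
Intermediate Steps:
d = 2
(h(2/(-1)) + d)² = (0 + 2)² = 2² = 4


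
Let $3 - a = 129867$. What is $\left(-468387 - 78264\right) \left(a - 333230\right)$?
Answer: $253150798194$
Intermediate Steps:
$a = -129864$ ($a = 3 - 129867 = -129864$)
$\left(-468387 - 78264\right) \left(a - 333230\right) = \left(-468387 - 78264\right) \left(-129864 - 333230\right) = \left(-546651\right) \left(-463094\right) = 253150798194$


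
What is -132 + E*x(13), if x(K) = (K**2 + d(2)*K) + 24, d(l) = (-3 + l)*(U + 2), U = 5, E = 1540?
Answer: 156948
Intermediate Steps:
d(l) = -21 + 7*l (d(l) = (-3 + l)*(5 + 2) = (-3 + l)*7 = -21 + 7*l)
x(K) = 24 + K**2 - 7*K (x(K) = (K**2 + (-21 + 7*2)*K) + 24 = (K**2 + (-21 + 14)*K) + 24 = (K**2 - 7*K) + 24 = 24 + K**2 - 7*K)
-132 + E*x(13) = -132 + 1540*(24 + 13**2 - 7*13) = -132 + 1540*(24 + 169 - 91) = -132 + 1540*102 = -132 + 157080 = 156948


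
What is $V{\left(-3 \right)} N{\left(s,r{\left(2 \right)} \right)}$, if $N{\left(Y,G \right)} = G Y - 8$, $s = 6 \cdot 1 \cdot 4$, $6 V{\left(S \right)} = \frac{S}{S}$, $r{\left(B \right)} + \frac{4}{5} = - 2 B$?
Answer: $- \frac{308}{15} \approx -20.533$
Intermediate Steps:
$r{\left(B \right)} = - \frac{4}{5} - 2 B$
$V{\left(S \right)} = \frac{1}{6}$ ($V{\left(S \right)} = \frac{S \frac{1}{S}}{6} = \frac{1}{6} \cdot 1 = \frac{1}{6}$)
$s = 24$ ($s = 6 \cdot 4 = 24$)
$N{\left(Y,G \right)} = -8 + G Y$
$V{\left(-3 \right)} N{\left(s,r{\left(2 \right)} \right)} = \frac{-8 + \left(- \frac{4}{5} - 4\right) 24}{6} = \frac{-8 - \frac{576}{5}}{6} = \frac{1}{6} \left(- \frac{616}{5}\right) = - \frac{308}{15}$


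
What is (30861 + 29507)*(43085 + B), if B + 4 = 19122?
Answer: 3755070704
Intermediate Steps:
B = 19118 (B = -4 + 19122 = 19118)
(30861 + 29507)*(43085 + B) = (30861 + 29507)*(43085 + 19118) = 60368*62203 = 3755070704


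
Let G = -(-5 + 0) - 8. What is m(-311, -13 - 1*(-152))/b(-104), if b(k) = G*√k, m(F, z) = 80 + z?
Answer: 73*I*√26/52 ≈ 7.1582*I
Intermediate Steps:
G = -3 (G = -1*(-5) - 8 = 5 - 8 = -3)
b(k) = -3*√k
m(-311, -13 - 1*(-152))/b(-104) = (80 + (-13 - 1*(-152)))/((-6*I*√26)) = (80 + (-13 + 152))/((-6*I*√26)) = (80 + 139)/((-6*I*√26)) = 219*(I*√26/156) = 73*I*√26/52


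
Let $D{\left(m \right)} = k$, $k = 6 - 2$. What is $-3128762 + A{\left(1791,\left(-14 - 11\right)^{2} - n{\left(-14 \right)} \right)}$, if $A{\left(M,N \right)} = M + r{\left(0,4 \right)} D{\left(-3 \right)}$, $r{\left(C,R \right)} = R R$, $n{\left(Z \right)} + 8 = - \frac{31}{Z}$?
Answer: $-3126907$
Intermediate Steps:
$k = 4$ ($k = 6 - 2 = 4$)
$n{\left(Z \right)} = -8 - \frac{31}{Z}$
$D{\left(m \right)} = 4$
$r{\left(C,R \right)} = R^{2}$
$A{\left(M,N \right)} = 64 + M$ ($A{\left(M,N \right)} = M + 4^{2} \cdot 4 = M + 16 \cdot 4 = M + 64 = 64 + M$)
$-3128762 + A{\left(1791,\left(-14 - 11\right)^{2} - n{\left(-14 \right)} \right)} = -3128762 + \left(64 + 1791\right) = -3128762 + 1855 = -3126907$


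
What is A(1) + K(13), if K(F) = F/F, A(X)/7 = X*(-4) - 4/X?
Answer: -55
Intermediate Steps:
A(X) = -28*X - 28/X (A(X) = 7*(X*(-4) - 4/X) = 7*(-4*X - 4/X) = -28*X - 28/X)
K(F) = 1
A(1) + K(13) = (-28*1 - 28/1) + 1 = (-28 - 28*1) + 1 = (-28 - 28) + 1 = -56 + 1 = -55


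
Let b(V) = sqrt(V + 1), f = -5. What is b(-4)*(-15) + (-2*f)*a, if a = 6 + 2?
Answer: 80 - 15*I*sqrt(3) ≈ 80.0 - 25.981*I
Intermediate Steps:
a = 8
b(V) = sqrt(1 + V)
b(-4)*(-15) + (-2*f)*a = sqrt(1 - 4)*(-15) - 2*(-5)*8 = sqrt(-3)*(-15) + 10*8 = (I*sqrt(3))*(-15) + 80 = -15*I*sqrt(3) + 80 = 80 - 15*I*sqrt(3)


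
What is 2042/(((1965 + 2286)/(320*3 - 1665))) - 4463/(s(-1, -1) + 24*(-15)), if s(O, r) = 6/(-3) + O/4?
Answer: -670035346/2053233 ≈ -326.33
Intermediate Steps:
s(O, r) = -2 + O/4 (s(O, r) = 6*(-⅓) + O*(¼) = -2 + O/4)
2042/(((1965 + 2286)/(320*3 - 1665))) - 4463/(s(-1, -1) + 24*(-15)) = 2042/(((1965 + 2286)/(320*3 - 1665))) - 4463/((-2 + (¼)*(-1)) + 24*(-15)) = 2042/((4251/(960 - 1665))) - 4463/((-2 - ¼) - 360) = 2042/((4251/(-705))) - 4463/(-9/4 - 360) = 2042/((4251*(-1/705))) - 4463/(-1449/4) = 2042/(-1417/235) - 4463*(-4/1449) = 2042*(-235/1417) + 17852/1449 = -479870/1417 + 17852/1449 = -670035346/2053233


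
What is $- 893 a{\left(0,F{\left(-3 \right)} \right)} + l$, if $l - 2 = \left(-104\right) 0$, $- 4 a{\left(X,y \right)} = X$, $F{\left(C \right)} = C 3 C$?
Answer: $2$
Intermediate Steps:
$F{\left(C \right)} = 3 C^{2}$ ($F{\left(C \right)} = 3 C C = 3 C^{2}$)
$a{\left(X,y \right)} = - \frac{X}{4}$
$l = 2$ ($l = 2 - 0 = 2 + 0 = 2$)
$- 893 a{\left(0,F{\left(-3 \right)} \right)} + l = - 893 \left(\left(- \frac{1}{4}\right) 0\right) + 2 = \left(-893\right) 0 + 2 = 0 + 2 = 2$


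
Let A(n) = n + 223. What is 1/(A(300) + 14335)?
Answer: 1/14858 ≈ 6.7304e-5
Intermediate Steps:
A(n) = 223 + n
1/(A(300) + 14335) = 1/((223 + 300) + 14335) = 1/(523 + 14335) = 1/14858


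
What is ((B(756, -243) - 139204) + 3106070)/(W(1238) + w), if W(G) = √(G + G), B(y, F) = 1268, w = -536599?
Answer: -530899245422/95979494775 - 1978756*√619/95979494775 ≈ -5.5319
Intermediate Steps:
W(G) = √2*√G (W(G) = √(2*G) = √2*√G)
((B(756, -243) - 139204) + 3106070)/(W(1238) + w) = ((1268 - 139204) + 3106070)/(√2*√1238 - 536599) = (-137936 + 3106070)/(2*√619 - 536599) = 2968134/(-536599 + 2*√619)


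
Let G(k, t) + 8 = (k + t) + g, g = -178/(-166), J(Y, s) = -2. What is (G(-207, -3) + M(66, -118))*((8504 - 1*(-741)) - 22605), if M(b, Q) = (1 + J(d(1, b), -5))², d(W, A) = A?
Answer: 239437920/83 ≈ 2.8848e+6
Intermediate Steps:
g = 89/83 (g = -178*(-1/166) = 89/83 ≈ 1.0723)
M(b, Q) = 1 (M(b, Q) = (1 - 2)² = (-1)² = 1)
G(k, t) = -575/83 + k + t (G(k, t) = -8 + ((k + t) + 89/83) = -8 + (89/83 + k + t) = -575/83 + k + t)
(G(-207, -3) + M(66, -118))*((8504 - 1*(-741)) - 22605) = ((-575/83 - 207 - 3) + 1)*((8504 - 1*(-741)) - 22605) = (-18005/83 + 1)*((8504 + 741) - 22605) = -17922*(9245 - 22605)/83 = -17922/83*(-13360) = 239437920/83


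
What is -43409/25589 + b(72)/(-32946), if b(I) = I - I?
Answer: -43409/25589 ≈ -1.6964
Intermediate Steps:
b(I) = 0
-43409/25589 + b(72)/(-32946) = -43409/25589 + 0/(-32946) = -43409*1/25589 + 0*(-1/32946) = -43409/25589 + 0 = -43409/25589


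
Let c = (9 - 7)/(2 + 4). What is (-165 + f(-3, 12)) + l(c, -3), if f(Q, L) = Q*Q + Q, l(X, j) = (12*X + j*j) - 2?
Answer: -148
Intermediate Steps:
c = 1/3 (c = 2/6 = 2*(1/6) = 1/3 ≈ 0.33333)
l(X, j) = -2 + j**2 + 12*X (l(X, j) = (12*X + j**2) - 2 = (j**2 + 12*X) - 2 = -2 + j**2 + 12*X)
f(Q, L) = Q + Q**2 (f(Q, L) = Q**2 + Q = Q + Q**2)
(-165 + f(-3, 12)) + l(c, -3) = (-165 - 3*(1 - 3)) + (-2 + (-3)**2 + 12*(1/3)) = (-165 - 3*(-2)) + (-2 + 9 + 4) = (-165 + 6) + 11 = -159 + 11 = -148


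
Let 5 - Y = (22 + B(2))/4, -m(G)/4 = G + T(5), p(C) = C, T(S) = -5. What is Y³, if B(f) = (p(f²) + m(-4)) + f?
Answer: -1331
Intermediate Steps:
m(G) = 20 - 4*G (m(G) = -4*(G - 5) = -4*(-5 + G) = 20 - 4*G)
B(f) = 36 + f + f² (B(f) = (f² + (20 - 4*(-4))) + f = (f² + (20 + 16)) + f = (f² + 36) + f = (36 + f²) + f = 36 + f + f²)
Y = -11 (Y = 5 - (22 + (36 + 2 + 2²))/4 = 5 - (22 + (36 + 2 + 4))/4 = 5 - (22 + 42)/4 = 5 - 64/4 = 5 - 1*16 = 5 - 16 = -11)
Y³ = (-11)³ = -1331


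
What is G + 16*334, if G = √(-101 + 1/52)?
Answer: 5344 + I*√68263/26 ≈ 5344.0 + 10.049*I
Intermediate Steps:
G = I*√68263/26 (G = √(-101 + 1/52) = √(-5251/52) = I*√68263/26 ≈ 10.049*I)
G + 16*334 = I*√68263/26 + 16*334 = I*√68263/26 + 5344 = 5344 + I*√68263/26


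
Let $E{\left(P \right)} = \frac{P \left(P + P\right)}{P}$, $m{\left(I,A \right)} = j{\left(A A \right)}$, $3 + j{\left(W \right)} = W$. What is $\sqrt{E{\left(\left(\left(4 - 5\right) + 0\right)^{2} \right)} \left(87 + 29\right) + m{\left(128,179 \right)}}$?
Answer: $\sqrt{32270} \approx 179.64$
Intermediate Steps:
$j{\left(W \right)} = -3 + W$
$m{\left(I,A \right)} = -3 + A^{2}$ ($m{\left(I,A \right)} = -3 + A A = -3 + A^{2}$)
$E{\left(P \right)} = 2 P$ ($E{\left(P \right)} = \frac{P 2 P}{P} = \frac{2 P^{2}}{P} = 2 P$)
$\sqrt{E{\left(\left(\left(4 - 5\right) + 0\right)^{2} \right)} \left(87 + 29\right) + m{\left(128,179 \right)}} = \sqrt{2 \left(\left(4 - 5\right) + 0\right)^{2} \left(87 + 29\right) - \left(3 - 179^{2}\right)} = \sqrt{2 \left(-1 + 0\right)^{2} \cdot 116 + \left(-3 + 32041\right)} = \sqrt{2 \left(-1\right)^{2} \cdot 116 + 32038} = \sqrt{2 \cdot 1 \cdot 116 + 32038} = \sqrt{2 \cdot 116 + 32038} = \sqrt{232 + 32038} = \sqrt{32270}$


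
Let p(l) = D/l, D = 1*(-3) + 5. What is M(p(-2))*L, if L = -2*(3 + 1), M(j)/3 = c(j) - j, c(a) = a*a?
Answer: -48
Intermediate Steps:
c(a) = a**2
D = 2 (D = -3 + 5 = 2)
p(l) = 2/l
M(j) = -3*j + 3*j**2 (M(j) = 3*(j**2 - j) = -3*j + 3*j**2)
L = -8 (L = -2*4 = -8)
M(p(-2))*L = (3*(2/(-2))*(-1 + 2/(-2)))*(-8) = (3*(2*(-1/2))*(-1 + 2*(-1/2)))*(-8) = (3*(-1)*(-1 - 1))*(-8) = (3*(-1)*(-2))*(-8) = 6*(-8) = -48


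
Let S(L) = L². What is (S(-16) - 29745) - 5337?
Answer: -34826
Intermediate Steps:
(S(-16) - 29745) - 5337 = ((-16)² - 29745) - 5337 = (256 - 29745) - 5337 = -29489 - 5337 = -34826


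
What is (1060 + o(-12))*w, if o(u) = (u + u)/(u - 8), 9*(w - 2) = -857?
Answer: -4451734/45 ≈ -98927.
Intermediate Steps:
w = -839/9 (w = 2 + (1/9)*(-857) = 2 - 857/9 = -839/9 ≈ -93.222)
o(u) = 2*u/(-8 + u) (o(u) = (2*u)/(-8 + u) = 2*u/(-8 + u))
(1060 + o(-12))*w = (1060 + 2*(-12)/(-8 - 12))*(-839/9) = (1060 + 2*(-12)/(-20))*(-839/9) = (1060 + 2*(-12)*(-1/20))*(-839/9) = (1060 + 6/5)*(-839/9) = (5306/5)*(-839/9) = -4451734/45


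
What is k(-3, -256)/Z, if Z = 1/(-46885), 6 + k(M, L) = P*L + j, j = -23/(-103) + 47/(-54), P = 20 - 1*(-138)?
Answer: 10549535103095/5562 ≈ 1.8967e+9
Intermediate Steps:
P = 158 (P = 20 + 138 = 158)
j = -3599/5562 (j = -23*(-1/103) + 47*(-1/54) = 23/103 - 47/54 = -3599/5562 ≈ -0.64707)
k(M, L) = -36971/5562 + 158*L (k(M, L) = -6 + (158*L - 3599/5562) = -6 + (-3599/5562 + 158*L) = -36971/5562 + 158*L)
Z = -1/46885 ≈ -2.1329e-5
k(-3, -256)/Z = (-36971/5562 + 158*(-256))/(-1/46885) = (-36971/5562 - 40448)*(-46885) = -225008747/5562*(-46885) = 10549535103095/5562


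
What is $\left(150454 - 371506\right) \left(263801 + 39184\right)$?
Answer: $-66975440220$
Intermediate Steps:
$\left(150454 - 371506\right) \left(263801 + 39184\right) = \left(-221052\right) 302985 = -66975440220$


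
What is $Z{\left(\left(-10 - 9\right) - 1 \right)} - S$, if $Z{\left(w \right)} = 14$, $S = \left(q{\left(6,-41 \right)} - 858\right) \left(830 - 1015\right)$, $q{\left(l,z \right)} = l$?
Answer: $-157606$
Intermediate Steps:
$S = 157620$ ($S = \left(6 - 858\right) \left(830 - 1015\right) = \left(-852\right) \left(-185\right) = 157620$)
$Z{\left(\left(-10 - 9\right) - 1 \right)} - S = 14 - 157620 = -157606$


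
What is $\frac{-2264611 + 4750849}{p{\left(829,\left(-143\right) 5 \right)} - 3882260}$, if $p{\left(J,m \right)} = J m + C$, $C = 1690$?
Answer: $- \frac{2486238}{4473305} \approx -0.55579$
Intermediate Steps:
$p{\left(J,m \right)} = 1690 + J m$ ($p{\left(J,m \right)} = J m + 1690 = 1690 + J m$)
$\frac{-2264611 + 4750849}{p{\left(829,\left(-143\right) 5 \right)} - 3882260} = \frac{-2264611 + 4750849}{\left(1690 + 829 \left(\left(-143\right) 5\right)\right) - 3882260} = \frac{2486238}{\left(1690 + 829 \left(-715\right)\right) - 3882260} = \frac{2486238}{\left(1690 - 592735\right) - 3882260} = \frac{2486238}{-591045 - 3882260} = \frac{2486238}{-4473305} = 2486238 \left(- \frac{1}{4473305}\right) = - \frac{2486238}{4473305}$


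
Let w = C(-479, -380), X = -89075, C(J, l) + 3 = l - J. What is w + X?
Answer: -88979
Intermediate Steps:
C(J, l) = -3 + l - J (C(J, l) = -3 + (l - J) = -3 + l - J)
w = 96 (w = -3 - 380 - 1*(-479) = -3 - 380 + 479 = 96)
w + X = 96 - 89075 = -88979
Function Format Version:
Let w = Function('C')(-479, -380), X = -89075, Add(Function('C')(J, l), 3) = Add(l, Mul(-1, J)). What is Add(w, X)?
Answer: -88979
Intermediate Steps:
Function('C')(J, l) = Add(-3, l, Mul(-1, J)) (Function('C')(J, l) = Add(-3, Add(l, Mul(-1, J))) = Add(-3, l, Mul(-1, J)))
w = 96 (w = Add(-3, -380, Mul(-1, -479)) = Add(-3, -380, 479) = 96)
Add(w, X) = Add(96, -89075) = -88979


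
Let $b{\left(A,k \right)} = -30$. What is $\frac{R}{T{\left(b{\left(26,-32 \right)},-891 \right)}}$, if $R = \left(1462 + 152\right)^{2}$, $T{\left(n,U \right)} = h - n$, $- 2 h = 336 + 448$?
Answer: $- \frac{1302498}{181} \approx -7196.1$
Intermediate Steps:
$h = -392$ ($h = - \frac{336 + 448}{2} = \left(- \frac{1}{2}\right) 784 = -392$)
$T{\left(n,U \right)} = -392 - n$
$R = 2604996$ ($R = 1614^{2} = 2604996$)
$\frac{R}{T{\left(b{\left(26,-32 \right)},-891 \right)}} = \frac{2604996}{-392 - -30} = \frac{2604996}{-392 + 30} = \frac{2604996}{-362} = 2604996 \left(- \frac{1}{362}\right) = - \frac{1302498}{181}$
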